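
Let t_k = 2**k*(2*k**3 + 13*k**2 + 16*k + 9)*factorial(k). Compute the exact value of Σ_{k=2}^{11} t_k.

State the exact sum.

Σ = 374740195737512

Step 1: r(k) = 2*(2*k**4 + 21*k**3 + 67*k**2 + 88*k + 40)/(2*k**3 + 13*k**2 + 16*k + 9).
So A=2*k + 2 and B=1, with C=k**3 + 13*k**2/2 + 8*k + 9/2.
Key eq: (2*k + 2)·f(k+1) = (1)·f(k) + (k**3 + 13*k**2/2 + 8*k + 9/2).
Degrees (1,0,3) ⇒ d ≤ 2.
Solve for f: f(k) = (k**2 + 4*k - 1)/2 (degree 2 ≤ 2).
So s_k = (B(k−1)f/C)·t_k = ((k**2 + 4*k - 1)/(2*k**3 + 13*k**2 + 16*k + 9))·t_k = 2**k*(k**2 + 4*k - 1)*factorial(k).
s_(k+1) − s_k = 2**k*(2*k**3 + 13*k**2 + 16*k + 9)*factorial(k) = t_k.
Σ_(k=2)^(11) t_k = s_(12) − s_(2) = 374740195737600 − (88) = 374740195737512.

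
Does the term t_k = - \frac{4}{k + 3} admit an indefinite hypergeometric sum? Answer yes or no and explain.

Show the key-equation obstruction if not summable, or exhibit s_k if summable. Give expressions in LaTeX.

No — key equation has no polynomial f.

Ratio r(k) = (k + 3)/(k + 4).
A = k + 3, B = k + 4, C = 1.
Need (k + 3)·f(k+1) − (k + 3)·f(k) = 1.
From deg A=1, deg B=1, deg C=0: d=0.
f = c0 ⇒ A·f(k+1) − B(k−1)·f(k) − C = -1. The system {-1 = 0} is inconsistent; no antidifference.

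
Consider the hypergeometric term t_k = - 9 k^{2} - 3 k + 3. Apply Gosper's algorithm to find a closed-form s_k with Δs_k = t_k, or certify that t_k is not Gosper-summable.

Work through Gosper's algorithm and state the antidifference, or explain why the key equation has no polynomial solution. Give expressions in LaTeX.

s_k = 3 k \left(- k^{2} + k + 1\right)

r(k) = (k + 3*(k + 1)**2)/(3*k**2 + k - 1) after simplifying.
Take A(k)=1, B(k)=1, C(k)=k**2 + k/3 - 1/3.
Set up (1)·f(k+1) − (1)·f(k) − (k**2 + k/3 - 1/3) = 0.
deg f ≤ 3 (via 0,0,2).
A polynomial solution: f(k) = k*(k**2 - k - 1)/3.
Get s_k = R·t_k = 3*k*(-k**2 + k + 1) with R(k) = B(k−1)f(k)/C(k) = k*(k**2 - k - 1)/(3*k**2 + k - 1).
Δs = -9*k**2 - 3*k + 3, as required.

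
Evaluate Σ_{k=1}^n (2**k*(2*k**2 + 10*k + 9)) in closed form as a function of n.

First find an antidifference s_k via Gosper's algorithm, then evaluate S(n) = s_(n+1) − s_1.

S(n) = 4*2**n*n**2 + 12*2**n*n + 10*2**n - 10

Ratio r(k) = 2*(2*k**2 + 14*k + 21)/(2*k**2 + 10*k + 9).
Normal form (A,B,C) = (2, 1, k**2 + 5*k + 9/2).
Key eq: (2)·f(k+1) = (1)·f(k) + (k**2 + 5*k + 9/2).
deg f ≤ 2 (via 0,0,2).
Solve for f: f(k) = (2*k**2 + 2*k + 1)/2 (degree 2 ≤ 2).
R(k) = B(k−1)·f(k)/C(k) = (2*k**2 + 2*k + 1)/(2*k**2 + 10*k + 9); s_k = R·t_k = 2**k*(2*k**2 + 2*k + 1).
Verify: 2**k*(2*k**2 + 10*k + 9) matches t_k.
Telescope: S(n) = s_(n+1) − s_(1) = 2**(n + 1)*(2*n**2 + 6*n + 5) − (10) = 4*2**n*n**2 + 12*2**n*n + 10*2**n - 10.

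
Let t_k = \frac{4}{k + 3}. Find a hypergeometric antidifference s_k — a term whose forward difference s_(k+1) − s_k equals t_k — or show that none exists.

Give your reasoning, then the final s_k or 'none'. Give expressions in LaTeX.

The ratio is (k + 3)/(k + 4).
So A=k + 3 and B=k + 4, with C=1.
Solve (k + 3)·f(k+1) − (k + 3)·f(k) = 1.
From deg A=1, deg B=1, deg C=0: d=0.
Write f(k) = c0. Then LHS − RHS = -1, requiring -1 = 0: contradictory. No certificate.

no hypergeometric antidifference exists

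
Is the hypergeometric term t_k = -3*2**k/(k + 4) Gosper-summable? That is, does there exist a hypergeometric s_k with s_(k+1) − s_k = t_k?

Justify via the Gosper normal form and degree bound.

No — t_k has no hypergeometric antidifference.

The ratio is 2*(k + 4)/(k + 5).
Take A(k)=2*k + 8, B(k)=k + 5, C(k)=1.
Set up (2*k + 8)·f(k+1) − (k + 4)·f(k) − (1) = 0.
Bound: deg f ≤ -1.
deg f ≤ -1 is impossible — no certificate.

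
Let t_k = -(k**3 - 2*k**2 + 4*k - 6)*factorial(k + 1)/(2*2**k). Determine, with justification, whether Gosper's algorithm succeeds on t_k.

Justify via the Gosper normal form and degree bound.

t_(k+1)/t_k = (k**4 + 3*k**3 + 5*k**2 + 3*k - 6)/(2*(k**3 - 2*k**2 + 4*k - 6)).
Gosper form: A/B · C(k+1)/C(k) with A=k/2 + 1, B=1, C=k**3 - 2*k**2 + 4*k - 6.
f must satisfy (k/2 + 1)·f(k+1) − (1)·f(k) = k**3 - 2*k**2 + 4*k - 6.
d = 2 from the (1,0,3) case.
Match coefficients ⇒ f(k) = 2*(k - 3)*(k - 1).
Certificate R = B(k−1)f/C = 2*(k - 3)*(k - 1)/(k**3 - 2*k**2 + 4*k - 6) gives s_k = -(k - 3)*(k - 1)*factorial(k + 1)/2**k.
Verify: -(k**3 - 2*k**2 + 4*k - 6)*factorial(k + 1)/(2*2**k) matches t_k.

Yes. s_k = -(k - 3)*(k - 1)*factorial(k + 1)/2**k.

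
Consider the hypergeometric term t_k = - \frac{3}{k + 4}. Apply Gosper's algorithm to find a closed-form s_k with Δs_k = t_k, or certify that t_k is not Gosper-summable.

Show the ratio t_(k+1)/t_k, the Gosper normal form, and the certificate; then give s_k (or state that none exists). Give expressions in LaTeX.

not Gosper-summable; s_k does not exist

Compute t_(k+1)/t_k: get (k + 4)/(k + 5).
Normal form (A,B,C) = (k + 4, k + 5, 1).
Key eq: (k + 4)·f(k+1) = (k + 4)·f(k) + (1).
Bound: deg f ≤ 0.
Write f(k) = c0. Then LHS − RHS = -1, requiring -1 = 0: contradictory. No certificate.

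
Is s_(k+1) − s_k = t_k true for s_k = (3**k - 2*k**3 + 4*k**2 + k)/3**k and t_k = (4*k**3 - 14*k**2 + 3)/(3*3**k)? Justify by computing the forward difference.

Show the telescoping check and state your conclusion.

valid (s_(k+1) − s_k reduces to t_k)

s_(k+1) = (3*3**k - 2*k**3 - 2*k**2 + 3*k + 3)/(3*3**k)
s_(k+1) − s_k = (4*k**3 - 14*k**2 + 3)/(3*3**k)
(s_(k+1) − s_k) − t_k = 0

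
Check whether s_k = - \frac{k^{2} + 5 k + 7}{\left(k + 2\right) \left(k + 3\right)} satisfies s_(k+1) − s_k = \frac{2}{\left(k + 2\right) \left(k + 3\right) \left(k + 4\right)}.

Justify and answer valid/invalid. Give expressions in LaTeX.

valid (s_(k+1) − s_k reduces to t_k)

s_(k+1) = (-5*k - (k + 1)**2 - 12)/((k + 3)*(k + 4))
s_(k+1) − s_k = 2/(k**3 + 9*k**2 + 26*k + 24)
(s_(k+1) − s_k) − t_k = 0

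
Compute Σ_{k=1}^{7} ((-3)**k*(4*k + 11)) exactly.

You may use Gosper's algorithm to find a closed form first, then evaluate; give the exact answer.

Σ = -65619

Ratio r(k) = 3*(-4*k - 15)/(4*k + 11).
Factor: A=-3; B=1; C=k + 11/4.
Set up (-3)·f(k+1) − (1)·f(k) − (k + 11/4) = 0.
Degrees (0,0,1) ⇒ d ≤ 1.
Match coefficients ⇒ f(k) = -(k + 2)/4.
Certificate R = B(k−1)f/C = -(k + 2)/(4*k + 11) gives s_k = (-3)**k*(-k - 2).
Verify: (-3)**k*(4*k + 11) matches t_k.
Telescoping: Σ = s_(8) − s_(1) = -65610 − (9) = -65619.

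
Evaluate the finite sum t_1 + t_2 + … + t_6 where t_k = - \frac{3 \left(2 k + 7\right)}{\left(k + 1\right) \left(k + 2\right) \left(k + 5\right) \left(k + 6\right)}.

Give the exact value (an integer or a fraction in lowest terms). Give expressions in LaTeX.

Σ = -7/32

The ratio is (k + 1)*(k + 5)*(2*k + 9)/((k + 3)*(k + 7)*(2*k + 7)).
Gosper form: A/B · C(k+1)/C(k) with A=k + 1, B=k + 7, C=k**3 + 21*k**2/2 + 73*k/2 + 42.
f must satisfy (k + 1)·f(k+1) − (k + 6)·f(k) = k**3 + 21*k**2/2 + 73*k/2 + 42.
Degrees (1,1,3) ⇒ d ≤ 5.
Solving with deg f ≤ 5: f(k) = k*(k + 2)*(k + 3)*(k + 4)*(k + 6)/10.
Get s_k = R·t_k = 3*k*(-k - 6)/(5*(k**2 + 6*k + 5)) with R(k) = B(k−1)f(k)/C(k) = k*(k + 2)*(k + 6)**2/(5*(2*k + 7)).
s_(k+1) − s_k = 3*(-2*k - 7)/(k**4 + 14*k**3 + 65*k**2 + 112*k + 60) = t_k.
Evaluate s at k=7 and k=1: -91/160 and -7/20; difference -7/32.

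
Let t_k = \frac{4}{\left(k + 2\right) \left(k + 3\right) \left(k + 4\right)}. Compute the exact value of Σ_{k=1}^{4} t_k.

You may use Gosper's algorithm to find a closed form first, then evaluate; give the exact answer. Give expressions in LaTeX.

r(k) = (k + 2)/(k + 5) after simplifying.
Gosper form: A/B · C(k+1)/C(k) with A=k + 2, B=k + 5, C=1.
Key eq: (k + 2)·f(k+1) = (k + 4)·f(k) + (1).
Degrees (1,1,0) ⇒ d ≤ 2.
Coefficient equations give f(k) = k*(k + 5)/12.
R(k) = B(k−1)·f(k)/C(k) = k*(k + 4)*(k + 5)/12; s_k = R·t_k = k*(k + 5)/(3*(k + 2)*(k + 3)).
s_(k+1) − s_k = 4/(k**3 + 9*k**2 + 26*k + 24) = t_k.
Telescoping: Σ = s_(5) − s_(1) = 25/84 − (1/6) = 11/84.

Σ = 11/84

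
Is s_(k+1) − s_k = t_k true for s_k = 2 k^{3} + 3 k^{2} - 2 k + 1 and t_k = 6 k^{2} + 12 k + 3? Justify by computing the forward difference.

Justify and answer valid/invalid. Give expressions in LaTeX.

s_(k+1) = 2*k**3 + 9*k**2 + 10*k + 4
s_(k+1) − s_k = 6*k**2 + 12*k + 3
(s_(k+1) − s_k) − t_k = 0

Valid: the claim telescopes to t_k.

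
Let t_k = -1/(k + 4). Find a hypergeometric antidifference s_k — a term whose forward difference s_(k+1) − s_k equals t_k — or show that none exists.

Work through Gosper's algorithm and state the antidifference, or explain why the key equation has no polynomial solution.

none — t_k is not Gosper-summable

Step 1: r(k) = (k + 4)/(k + 5).
Take A(k)=k + 4, B(k)=k + 5, C(k)=1.
f must satisfy (k + 4)·f(k+1) − (k + 4)·f(k) = 1.
deg f ≤ 0 (via 1,1,0).
Write f(k) = c0. Then LHS − RHS = -1, requiring -1 = 0: contradictory. No certificate.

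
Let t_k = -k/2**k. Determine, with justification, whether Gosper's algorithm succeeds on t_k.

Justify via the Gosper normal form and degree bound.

Yes. s_k = 2**(1 - k)*(k + 1).

Step 1: r(k) = (k + 1)/(2*k).
Normal form (A,B,C) = (1/2, 1, k).
f must satisfy (1/2)·f(k+1) − (1)·f(k) = k.
From deg A=0, deg B=0, deg C=1: d=1.
Solving with deg f ≤ 1: f(k) = -2*(k + 1).
Then R = B(k−1)f/C = -2*(k + 1)/k, so s_k = R(k)·t_k = 2**(1 - k)*(k + 1).
s_(k+1) − s_k = -k/2**k = t_k.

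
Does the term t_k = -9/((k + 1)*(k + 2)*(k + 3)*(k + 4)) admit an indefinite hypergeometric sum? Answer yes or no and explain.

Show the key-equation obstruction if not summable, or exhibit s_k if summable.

Ratio r(k) = (k + 1)/(k + 5).
Factor: A=k + 1; B=k + 5; C=1.
f must satisfy (k + 1)·f(k+1) − (k + 4)·f(k) = 1.
Bound: deg f ≤ 3.
Solving with deg f ≤ 3: f(k) = k*(k**2 + 6*k + 11)/18.
Certificate R = B(k−1)f/C = k*(k + 4)*(k**2 + 6*k + 11)/18 gives s_k = k*(-k**2 - 6*k - 11)/(2*(k + 1)*(k + 2)*(k + 3)).
Verify: -9/(k**4 + 10*k**3 + 35*k**2 + 50*k + 24) matches t_k.

Yes. s_k = k*(-k**2 - 6*k - 11)/(2*(k + 1)*(k + 2)*(k + 3)).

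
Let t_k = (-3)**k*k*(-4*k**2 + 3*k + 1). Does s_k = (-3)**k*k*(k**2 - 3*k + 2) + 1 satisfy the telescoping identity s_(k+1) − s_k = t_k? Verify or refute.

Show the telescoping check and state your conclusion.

Valid: the claim telescopes to t_k.

s_(k+1) = (-3)**(k + 1)*k**3 - (-3)**(k + 1)*k + 1
s_(k+1) − s_k = (-3)**k*k*(-4*k**2 + 3*k + 1)
(s_(k+1) − s_k) − t_k = 0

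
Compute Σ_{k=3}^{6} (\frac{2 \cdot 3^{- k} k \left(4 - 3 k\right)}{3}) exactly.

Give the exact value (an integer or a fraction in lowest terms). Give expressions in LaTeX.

Σ = -628/729

Compute t_(k+1)/t_k: get (k + 1)*(3*k - 1)/(3*k*(3*k - 4)).
Normal form (A,B,C) = (1/3, 1, k**2 - 4*k/3).
Set up (1/3)·f(k+1) − (1)·f(k) − (k**2 - 4*k/3) = 0.
deg f ≤ 2 (via 0,0,2).
Coefficient equations give f(k) = -(3*k**2 - k + 1)/2.
R(k) = B(k−1)·f(k)/C(k) = -3*(3*k**2 - k + 1)/(2*k*(3*k - 4)); s_k = R·t_k = (3*k**2 - k + 1)/3**k.
Verify: 2*k*(4 - 3*k)/(3*3**k) matches t_k.
Sum = s_(7) − s_(3); s_(7) = 47/729, s_(3) = 25/27 ⇒ -628/729.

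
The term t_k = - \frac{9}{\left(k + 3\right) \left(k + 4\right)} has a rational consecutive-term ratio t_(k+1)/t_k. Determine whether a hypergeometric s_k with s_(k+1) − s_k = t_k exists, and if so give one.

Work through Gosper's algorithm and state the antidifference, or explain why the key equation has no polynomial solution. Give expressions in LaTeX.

Ratio r(k) = (k + 3)/(k + 5).
A = k + 3, B = k + 5, C = 1.
Key eq: (k + 3)·f(k+1) = (k + 4)·f(k) + (1).
From deg A=1, deg B=1, deg C=0: d=1.
Coefficient equations give f(k) = k/3.
R(k) = B(k−1)·f(k)/C(k) = k*(k + 4)/3; s_k = R·t_k = -3*k/(k + 3).
s_(k+1) − s_k = -9/(k**2 + 7*k + 12) = t_k.

s_k = - \frac{3 k}{k + 3}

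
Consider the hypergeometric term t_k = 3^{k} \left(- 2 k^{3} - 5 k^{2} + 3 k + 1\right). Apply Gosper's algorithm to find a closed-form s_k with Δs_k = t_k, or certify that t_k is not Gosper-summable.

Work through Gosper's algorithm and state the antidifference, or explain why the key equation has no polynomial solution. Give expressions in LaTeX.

Ratio r(k) = 3*(2*k**3 + 11*k**2 + 13*k + 3)/(2*k**3 + 5*k**2 - 3*k - 1).
Normal form (A,B,C) = (3, 1, k**3 + 5*k**2/2 - 3*k/2 - 1/2).
Set up (3)·f(k+1) − (1)·f(k) − (k**3 + 5*k**2/2 - 3*k/2 - 1/2) = 0.
From deg A=0, deg B=0, deg C=3: d=3.
Solving with deg f ≤ 3: f(k) = (k - 1)*(k**2 - k - 1)/2.
Then R = B(k−1)f/C = (k - 1)*(k**2 - k - 1)/(2*k**3 + 5*k**2 - 3*k - 1), so s_k = R(k)·t_k = 3**k*(-k**3 + 2*k**2 - 1).
Verify: 3**k*(-2*k**3 - 5*k**2 + 3*k + 1) matches t_k.

s_k = 3^{k} \left(- k^{3} + 2 k^{2} - 1\right)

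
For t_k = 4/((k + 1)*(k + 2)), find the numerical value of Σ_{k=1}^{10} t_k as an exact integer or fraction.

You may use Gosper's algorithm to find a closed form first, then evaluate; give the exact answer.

t_(k+1)/t_k = (k + 1)/(k + 3).
Factor: A=k + 1; B=k + 3; C=1.
Set up (k + 1)·f(k+1) − (k + 2)·f(k) − (1) = 0.
deg f ≤ 1 (via 1,1,0).
Solve for f: f(k) = k (degree 1 ≤ 1).
R(k) = B(k−1)·f(k)/C(k) = k*(k + 2); s_k = R·t_k = 4*k/(k + 1).
Verify: 4/(k**2 + 3*k + 2) matches t_k.
Evaluate s at k=11 and k=1: 11/3 and 2; difference 5/3.

Σ = 5/3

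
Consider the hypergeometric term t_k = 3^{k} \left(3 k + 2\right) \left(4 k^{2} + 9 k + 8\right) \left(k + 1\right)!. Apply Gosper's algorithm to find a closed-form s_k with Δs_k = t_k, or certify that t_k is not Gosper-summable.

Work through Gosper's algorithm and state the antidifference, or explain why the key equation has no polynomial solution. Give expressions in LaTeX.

s_k = 3^{k} \left(4 k^{2} - 3 k + 2\right) \left(k + 1\right)!

t_(k+1)/t_k = 3*(12*k**4 + 95*k**3 + 290*k**2 + 401*k + 210)/(12*k**3 + 35*k**2 + 42*k + 16).
Normal form (A,B,C) = (3*k + 6, 1, k**3 + 35*k**2/12 + 7*k/2 + 4/3).
Need (3*k + 6)·f(k+1) − (1)·f(k) = k**3 + 35*k**2/12 + 7*k/2 + 4/3.
Bound: deg f ≤ 2.
Solving with deg f ≤ 2: f(k) = (4*k**2 - 3*k + 2)/12.
Then R = B(k−1)f/C = (4*k**2 - 3*k + 2)/((3*k + 2)*(4*k**2 + 9*k + 8)), so s_k = R(k)·t_k = 3**k*(4*k**2 - 3*k + 2)*factorial(k + 1).
Check: Δs_k = 3**k*(3*k + 2)*(4*k**2 + 9*k + 8)*factorial(k + 1). ✓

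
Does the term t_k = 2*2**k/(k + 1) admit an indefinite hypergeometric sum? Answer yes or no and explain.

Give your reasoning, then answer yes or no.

Ratio r(k) = 2*(k + 1)/(k + 2).
Factor: A=2*k + 2; B=k + 2; C=1.
Need (2*k + 2)·f(k+1) − (k + 1)·f(k) = 1.
Degrees (1,1,0) ⇒ d ≤ -1.
deg f ≤ -1 is impossible — no certificate.

No; the degree bound rules out any f.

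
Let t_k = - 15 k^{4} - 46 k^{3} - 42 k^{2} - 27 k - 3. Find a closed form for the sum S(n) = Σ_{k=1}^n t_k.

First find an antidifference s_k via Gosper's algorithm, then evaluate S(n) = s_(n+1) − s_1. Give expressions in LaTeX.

S(n) = n \left(- 3 n^{4} - 19 n^{3} - 42 n^{2} - 46 n - 23\right)

r(k) = (15*k**4 + 106*k**3 + 270*k**2 + 309*k + 133)/(15*k**4 + 46*k**3 + 42*k**2 + 27*k + 3) after simplifying.
Normal form (A,B,C) = (1, 1, k**4 + 46*k**3/15 + 14*k**2/5 + 9*k/5 + 1/5).
Key eq: (1)·f(k+1) = (1)·f(k) + (k**4 + 46*k**3/15 + 14*k**2/5 + 9*k/5 + 1/5).
Bound: deg f ≤ 5.
Match coefficients ⇒ f(k) = k*(3*k**4 + 4*k**3 - 4*k**2 + 4*k - 4)/15.
Then R = B(k−1)f/C = k*(3*k**4 + 4*k**3 - 4*k**2 + 4*k - 4)/(15*k**4 + 46*k**3 + 42*k**2 + 27*k + 3), so s_k = R(k)·t_k = k*(-3*k**4 - 4*k**3 + 4*k**2 - 4*k + 4).
Verify: -15*k**4 - 46*k**3 - 42*k**2 - 27*k - 3 matches t_k.
s_(n+1) = -3*n**5 - 19*n**4 - 42*n**3 - 46*n**2 - 23*n - 3 and s_(1) = -3, so S(n) = n*(-3*n**4 - 19*n**3 - 42*n**2 - 46*n - 23).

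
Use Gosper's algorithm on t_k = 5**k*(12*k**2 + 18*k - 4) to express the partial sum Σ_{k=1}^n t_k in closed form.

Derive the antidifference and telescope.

Compute t_(k+1)/t_k: get 5*(6*k**2 + 21*k + 13)/(6*k**2 + 9*k - 2).
A = 5, B = 1, C = k**2 + 3*k/2 - 1/3.
Set up (5)·f(k+1) − (1)·f(k) − (k**2 + 3*k/2 - 1/3) = 0.
Degrees (0,0,2) ⇒ d ≤ 2.
Solving with deg f ≤ 2: f(k) = (3*k**2 - 3*k - 1)/12.
Certificate R = B(k−1)f/C = (3*k**2 - 3*k - 1)/(2*(6*k**2 + 9*k - 2)) gives s_k = 5**k*(3*k**2 - 3*k - 1).
Δs = 5**k*(12*k**2 + 18*k - 4), as required.
s_(n+1) = 5**(n + 1)*(3*n**2 + 3*n - 1) and s_(1) = -5, so S(n) = 15*5**n*n**2 + 15*5**n*n - 5*5**n + 5.

S(n) = 15*5**n*n**2 + 15*5**n*n - 5*5**n + 5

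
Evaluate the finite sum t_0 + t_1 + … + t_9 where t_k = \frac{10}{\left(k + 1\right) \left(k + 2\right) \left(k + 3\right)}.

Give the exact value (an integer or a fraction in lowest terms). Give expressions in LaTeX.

Σ = 325/132

The ratio is (k + 1)/(k + 4).
Gosper form: A/B · C(k+1)/C(k) with A=k + 1, B=k + 4, C=1.
Need (k + 1)·f(k+1) − (k + 3)·f(k) = 1.
deg f ≤ 2 (via 1,1,0).
Coefficient equations give f(k) = k*(k + 3)/4.
Get s_k = R·t_k = 5*k*(k + 3)/(2*(k + 1)*(k + 2)) with R(k) = B(k−1)f(k)/C(k) = k*(k + 3)**2/4.
s_(k+1) − s_k = 10/(k**3 + 6*k**2 + 11*k + 6) = t_k.
Evaluate s at k=10 and k=0: 325/132 and 0; difference 325/132.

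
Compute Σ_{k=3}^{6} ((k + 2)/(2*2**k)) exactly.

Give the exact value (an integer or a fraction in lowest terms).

t_(k+1)/t_k = (k + 3)/(2*(k + 2)).
Factor: A=1/2; B=1; C=k + 2.
f must satisfy (1/2)·f(k+1) − (1)·f(k) = k + 2.
From deg A=0, deg B=0, deg C=1: d=1.
Match coefficients ⇒ f(k) = -2*(k + 3).
R(k) = B(k−1)·f(k)/C(k) = -2*(k + 3)/(k + 2); s_k = R·t_k = (-k - 3)/2**k.
s_(k+1) − s_k = (k + 2)/(2*2**k) = t_k.
Evaluate s at k=7 and k=3: -5/64 and -3/4; difference 43/64.

Σ = 43/64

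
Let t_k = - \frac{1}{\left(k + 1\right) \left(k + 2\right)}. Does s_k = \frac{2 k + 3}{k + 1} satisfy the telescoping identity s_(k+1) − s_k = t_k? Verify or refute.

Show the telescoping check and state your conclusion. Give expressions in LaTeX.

Valid: the claim telescopes to t_k.

s_(k+1) = (2*k + 5)/(k + 2)
s_(k+1) − s_k = -1/(k**2 + 3*k + 2)
(s_(k+1) − s_k) − t_k = 0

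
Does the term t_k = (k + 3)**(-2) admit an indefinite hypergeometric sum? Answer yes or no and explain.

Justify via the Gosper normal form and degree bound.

No — t_k has no hypergeometric antidifference.

r(k) = (k + 3)**2/(k + 4)**2 after simplifying.
Normal form (A,B,C) = (k**2 + 6*k + 9, k**2 + 8*k + 16, 1).
f must satisfy (k**2 + 6*k + 9)·f(k+1) − (k**2 + 6*k + 9)·f(k) = 1.
Degrees (2,2,0) ⇒ d ≤ 0.
Write f(k) = c0. Then LHS − RHS = -1, requiring -1 = 0: contradictory. No certificate.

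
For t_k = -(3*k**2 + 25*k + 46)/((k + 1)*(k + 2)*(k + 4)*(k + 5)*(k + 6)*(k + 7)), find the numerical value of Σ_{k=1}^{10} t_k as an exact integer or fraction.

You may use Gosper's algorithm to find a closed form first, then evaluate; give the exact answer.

Step 1: r(k) = (k + 1)*(k + 4)*(25*k + 3*(k + 1)**2 + 71)/((k + 3)*(k + 8)*(3*k**2 + 25*k + 46)).
Normal form (A,B,C) = (k + 1, k + 8, k**3 + 34*k**2/3 + 121*k/3 + 46).
Set up (k + 1)·f(k+1) − (k + 7)·f(k) − (k**3 + 34*k**2/3 + 121*k/3 + 46) = 0.
d = 6 from the (1,1,3) case.
Match coefficients ⇒ f(k) = k*(k + 2)*(k + 3)*(k + 5)*(k**2 + 11*k + 34)/72.
So s_k = (B(k−1)f/C)·t_k = (k*(k + 2)*(k + 5)*(k + 7)*(k**2 + 11*k + 34)/(24*(3*k**2 + 25*k + 46)))·t_k = k*(-k**2 - 11*k - 34)/(24*(k**3 + 11*k**2 + 34*k + 24)).
Check: Δs_k = (-3*k**2 - 25*k - 46)/(k**6 + 25*k**5 + 247*k**4 + 1219*k**3 + 3112*k**2 + 3796*k + 1680). ✓
Σ_(k=1)^(10) t_k = s_(11) − s_(1) = -253/6120 − (-23/840) = -299/21420.

Σ = -299/21420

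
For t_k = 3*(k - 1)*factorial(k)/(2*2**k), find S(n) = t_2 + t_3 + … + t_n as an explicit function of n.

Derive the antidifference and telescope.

Compute t_(k+1)/t_k: get k*(k + 1)/(2*(k - 1)).
So A=k/2 + 1/2 and B=1, with C=k - 1.
Need (k/2 + 1/2)·f(k+1) − (1)·f(k) = k - 1.
From deg A=1, deg B=0, deg C=1: d=0.
A polynomial solution: f(k) = 2.
R(k) = B(k−1)·f(k)/C(k) = 2/(k - 1); s_k = R·t_k = 3*factorial(k)/2**k.
s_(k+1) − s_k = 3*(k - 1)*factorial(k)/(2*2**k) = t_k.
Σ_(k=2)^n t_k = s_(n+1) − s_(2) = (3*2**(-n - 1)*factorial(n + 1)) − (3/2), i.e. 3*2**(-n - 1)*(-2**n + n*factorial(n) + factorial(n)).

S(n) = 3*2**(-n - 1)*(-2**n + n*factorial(n) + factorial(n))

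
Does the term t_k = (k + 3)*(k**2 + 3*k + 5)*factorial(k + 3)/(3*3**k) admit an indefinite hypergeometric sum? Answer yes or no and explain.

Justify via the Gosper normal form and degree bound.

Yes. s_k = (k**2 + 3*k - 1)*factorial(k + 3)/3**k.

t_(k+1)/t_k = (k + 4)**2*(3*k + (k + 1)**2 + 8)/(3*(k + 3)*(k**2 + 3*k + 5)).
A = k/3 + 4/3, B = 1, C = k**3 + 6*k**2 + 14*k + 15.
f must satisfy (k/3 + 4/3)·f(k+1) − (1)·f(k) = k**3 + 6*k**2 + 14*k + 15.
deg f ≤ 2 (via 1,0,3).
Solve for f: f(k) = 3*(k**2 + 3*k - 1) (degree 2 ≤ 2).
R(k) = B(k−1)·f(k)/C(k) = 3*(k**2 + 3*k - 1)/((k + 3)*(k**2 + 3*k + 5)); s_k = R·t_k = (k**2 + 3*k - 1)*factorial(k + 3)/3**k.
Check: Δs_k = (k + 3)*(k**2 + 3*k + 5)*factorial(k + 3)/(3*3**k). ✓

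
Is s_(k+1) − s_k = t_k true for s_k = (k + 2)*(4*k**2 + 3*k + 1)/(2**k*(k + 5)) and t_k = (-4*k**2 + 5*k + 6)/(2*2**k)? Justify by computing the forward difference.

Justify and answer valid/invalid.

Invalid: residual 3*(4*k**3 + 23*k**2 - 25*k - 28)/(2*2**k*(k**2 + 11*k + 30)) ≠ 0.

s_(k+1) = (k + 3)*(3*k + 4*(k + 1)**2 + 4)/(2*2**k*(k + 6))
s_(k+1) − s_k = (-4*k**4 - 27*k**3 + 10*k**2 + 141*k + 96)/(2*2**k*(k**2 + 11*k + 30))
(s_(k+1) − s_k) − t_k = 3*(4*k**3 + 23*k**2 - 25*k - 28)/(2*2**k*(k**2 + 11*k + 30))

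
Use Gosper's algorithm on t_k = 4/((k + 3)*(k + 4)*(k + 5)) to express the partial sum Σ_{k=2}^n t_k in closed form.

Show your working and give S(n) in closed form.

r(k) = (k + 3)/(k + 6) after simplifying.
So A=k + 3 and B=k + 6, with C=1.
Need (k + 3)·f(k+1) − (k + 5)·f(k) = 1.
d = 2 from the (1,1,0) case.
Solving with deg f ≤ 2: f(k) = k*(k + 7)/24.
Then R = B(k−1)f/C = k*(k + 5)*(k + 7)/24, so s_k = R(k)·t_k = k*(k + 7)/(6*(k + 3)*(k + 4)).
s_(k+1) − s_k = 4/(k**3 + 12*k**2 + 47*k + 60) = t_k.
s_(n+1) = (n**2 + 9*n + 8)/(6*(n**2 + 9*n + 20)) and s_(2) = 1/10, so S(n) = (n**2 + 9*n - 10)/(15*(n**2 + 9*n + 20)).

S(n) = (n**2 + 9*n - 10)/(15*(n**2 + 9*n + 20))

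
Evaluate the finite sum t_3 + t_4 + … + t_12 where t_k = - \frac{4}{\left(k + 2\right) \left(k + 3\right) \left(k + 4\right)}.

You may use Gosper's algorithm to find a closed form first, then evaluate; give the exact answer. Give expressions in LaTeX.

Σ = -7/120

r(k) = (k + 2)/(k + 5) after simplifying.
Factor: A=k + 2; B=k + 5; C=1.
f must satisfy (k + 2)·f(k+1) − (k + 4)·f(k) = 1.
Degrees (1,1,0) ⇒ d ≤ 2.
Match coefficients ⇒ f(k) = k*(k + 5)/12.
So s_k = (B(k−1)f/C)·t_k = (k*(k + 4)*(k + 5)/12)·t_k = k*(-k - 5)/(3*(k + 2)*(k + 3)).
Δs = -4/(k**3 + 9*k**2 + 26*k + 24), as required.
Telescoping: Σ = s_(13) − s_(3) = -13/40 − (-4/15) = -7/120.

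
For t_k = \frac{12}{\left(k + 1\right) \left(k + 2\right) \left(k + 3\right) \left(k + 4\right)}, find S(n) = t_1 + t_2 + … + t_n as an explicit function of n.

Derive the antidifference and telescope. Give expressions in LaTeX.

Step 1: r(k) = (k + 1)/(k + 5).
So A=k + 1 and B=k + 5, with C=1.
Key eq: (k + 1)·f(k+1) = (k + 4)·f(k) + (1).
Degrees (1,1,0) ⇒ d ≤ 3.
Match coefficients ⇒ f(k) = k*(k**2 + 6*k + 11)/18.
R(k) = B(k−1)·f(k)/C(k) = k*(k + 4)*(k**2 + 6*k + 11)/18; s_k = R·t_k = 2*k*(k**2 + 6*k + 11)/(3*(k + 1)*(k + 2)*(k + 3)).
s_(k+1) − s_k = 12/(k**4 + 10*k**3 + 35*k**2 + 50*k + 24) = t_k.
s_(n+1) = 2*(n**3 + 9*n**2 + 26*n + 18)/(3*(n**3 + 9*n**2 + 26*n + 24)) and s_(1) = 1/2, so S(n) = n*(n**2 + 9*n + 26)/(6*(n**3 + 9*n**2 + 26*n + 24)).

S(n) = \frac{n \left(n^{2} + 9 n + 26\right)}{6 \left(n^{3} + 9 n^{2} + 26 n + 24\right)}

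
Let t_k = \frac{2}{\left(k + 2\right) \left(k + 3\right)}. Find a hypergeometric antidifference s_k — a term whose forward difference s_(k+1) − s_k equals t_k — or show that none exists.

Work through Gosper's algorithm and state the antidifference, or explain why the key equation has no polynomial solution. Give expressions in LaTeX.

t_(k+1)/t_k = (k + 2)/(k + 4).
Take A(k)=k + 2, B(k)=k + 4, C(k)=1.
Solve (k + 2)·f(k+1) − (k + 3)·f(k) = 1.
Bound: deg f ≤ 1.
A polynomial solution: f(k) = k/2.
Then R = B(k−1)f/C = k*(k + 3)/2, so s_k = R(k)·t_k = k/(k + 2).
s_(k+1) − s_k = 2/(k**2 + 5*k + 6) = t_k.

s_k = \frac{k}{k + 2}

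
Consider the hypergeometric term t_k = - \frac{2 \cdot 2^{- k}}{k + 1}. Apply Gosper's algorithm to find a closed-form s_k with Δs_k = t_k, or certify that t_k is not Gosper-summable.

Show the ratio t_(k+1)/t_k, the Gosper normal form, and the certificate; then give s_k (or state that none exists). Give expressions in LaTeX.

The ratio is (k + 1)/(2*(k + 2)).
So A=k/2 + 1/2 and B=k + 2, with C=1.
Key eq: (k/2 + 1/2)·f(k+1) = (k + 1)·f(k) + (1).
deg f ≤ -1 (via 1,1,0).
d = -1 < 0 ⇒ no nonzero polynomial f; not summable.

no hypergeometric antidifference exists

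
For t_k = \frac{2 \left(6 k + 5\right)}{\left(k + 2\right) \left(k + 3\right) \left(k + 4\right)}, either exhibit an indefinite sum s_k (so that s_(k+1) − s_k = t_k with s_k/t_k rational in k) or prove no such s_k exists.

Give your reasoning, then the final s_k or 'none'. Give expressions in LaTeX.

Ratio r(k) = (k + 2)*(6*k + 11)/((k + 5)*(6*k + 5)).
So A=k + 2 and B=k + 5, with C=k + 5/6.
Need (k + 2)·f(k+1) − (k + 4)·f(k) = k + 5/6.
Bound: deg f ≤ 2.
A polynomial solution: f(k) = k*(17*k + 13)/72.
Then R = B(k−1)f/C = k*(k + 4)*(17*k + 13)/(12*(6*k + 5)), so s_k = R(k)·t_k = k*(17*k + 13)/(6*(k + 2)*(k + 3)).
s_(k+1) − s_k = 2*(6*k + 5)/(k**3 + 9*k**2 + 26*k + 24) = t_k.

s_k = \frac{k \left(17 k + 13\right)}{6 \left(k + 2\right) \left(k + 3\right)}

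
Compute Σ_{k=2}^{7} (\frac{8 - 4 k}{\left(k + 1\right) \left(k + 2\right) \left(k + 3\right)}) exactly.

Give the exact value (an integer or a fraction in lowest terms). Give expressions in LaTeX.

Σ = -1/6

Ratio r(k) = (k - 1)*(k + 1)/((k - 2)*(k + 4)).
Take A(k)=k + 1, B(k)=k + 4, C(k)=k - 2.
Set up (k + 1)·f(k+1) − (k + 3)·f(k) − (k - 2) = 0.
From deg A=1, deg B=1, deg C=1: d=2.
Match coefficients ⇒ f(k) = -k*(k + 7)/4.
Get s_k = R·t_k = k*(k + 7)/((k + 1)*(k + 2)) with R(k) = B(k−1)f(k)/C(k) = -k*(k + 3)*(k + 7)/(4*(k - 2)).
s_(k+1) − s_k = 4*(2 - k)/(k**3 + 6*k**2 + 11*k + 6) = t_k.
Telescoping: Σ = s_(8) − s_(2) = 4/3 − (3/2) = -1/6.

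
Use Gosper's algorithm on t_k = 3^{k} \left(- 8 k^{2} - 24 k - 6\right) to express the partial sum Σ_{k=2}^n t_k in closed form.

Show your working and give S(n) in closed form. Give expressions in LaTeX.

Compute t_(k+1)/t_k: get 3*(4*k**2 + 20*k + 19)/(4*k**2 + 12*k + 3).
Gosper form: A/B · C(k+1)/C(k) with A=3, B=1, C=k**2 + 3*k + 3/4.
Need (3)·f(k+1) − (1)·f(k) = k**2 + 3*k + 3/4.
From deg A=0, deg B=0, deg C=2: d=2.
Solve for f: f(k) = (4*k**2 - 3)/8 (degree 2 ≤ 2).
So s_k = (B(k−1)f/C)·t_k = ((4*k**2 - 3)/(2*(4*k**2 + 12*k + 3)))·t_k = 3**k*(3 - 4*k**2).
Verify: 3**k*(-8*k**2 - 24*k - 6) matches t_k.
Σ_(k=2)^n t_k = s_(n+1) − s_(2) = (3**(n + 1)*(-4*n**2 - 8*n - 1)) − (-117), i.e. -12*3**n*n**2 - 24*3**n*n - 3*3**n + 117.

S(n) = - 12 \cdot 3^{n} n^{2} - 24 \cdot 3^{n} n - 3 \cdot 3^{n} + 117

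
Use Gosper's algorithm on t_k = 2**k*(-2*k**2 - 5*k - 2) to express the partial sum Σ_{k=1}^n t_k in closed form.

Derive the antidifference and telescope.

r(k) = 2*(2*k**2 + 9*k + 9)/(2*k**2 + 5*k + 2) after simplifying.
So A=2 and B=1, with C=k**2 + 5*k/2 + 1.
Solve (2)·f(k+1) − (1)·f(k) = k**2 + 5*k/2 + 1.
From deg A=0, deg B=0, deg C=2: d=2.
A polynomial solution: f(k) = (2*k**2 - 3*k + 4)/2.
Certificate R = B(k−1)f/C = (2*k**2 - 3*k + 4)/((k + 2)*(2*k + 1)) gives s_k = 2**k*(-2*k**2 + 3*k - 4).
Verify: 2**k*(-2*k**2 - 5*k - 2) matches t_k.
Evaluate: s_(n+1) = 2**(n + 1)*(-2*n**2 - n - 3); subtract s_(1) = -6 ⇒ S(n) = -4*2**n*n**2 - 2*2**n*n - 6*2**n + 6.

S(n) = -4*2**n*n**2 - 2*2**n*n - 6*2**n + 6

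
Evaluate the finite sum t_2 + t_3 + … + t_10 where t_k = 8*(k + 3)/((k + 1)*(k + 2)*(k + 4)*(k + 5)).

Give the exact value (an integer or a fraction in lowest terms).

Σ = 1/5

t_(k+1)/t_k = (k + 1)*(k + 4)**2/((k + 3)**2*(k + 6)).
So A=k + 1 and B=k + 6, with C=k**2 + 6*k + 9.
f must satisfy (k + 1)·f(k+1) − (k + 5)·f(k) = k**2 + 6*k + 9.
From deg A=1, deg B=1, deg C=2: d=4.
Solving with deg f ≤ 4: f(k) = k*(k + 2)*(k + 3)*(k + 5)/8.
Certificate R = B(k−1)f/C = k*(k + 2)*(k + 5)**2/(8*(k + 3)) gives s_k = k*(k + 5)/(k**2 + 5*k + 4).
Verify: 8*(k + 3)/(k**4 + 12*k**3 + 49*k**2 + 78*k + 40) matches t_k.
Sum = s_(11) − s_(2); s_(11) = 44/45, s_(2) = 7/9 ⇒ 1/5.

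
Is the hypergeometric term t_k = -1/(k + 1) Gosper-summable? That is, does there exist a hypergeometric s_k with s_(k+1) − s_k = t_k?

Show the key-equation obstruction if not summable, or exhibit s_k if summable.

No. Not Gosper-summable.

Ratio r(k) = (k + 1)/(k + 2).
Gosper form: A/B · C(k+1)/C(k) with A=k + 1, B=k + 2, C=1.
Solve (k + 1)·f(k+1) − (k + 1)·f(k) = 1.
deg f ≤ 0 (via 1,1,0).
f = c0 ⇒ A·f(k+1) − B(k−1)·f(k) − C = -1. The system {-1 = 0} is inconsistent; no antidifference.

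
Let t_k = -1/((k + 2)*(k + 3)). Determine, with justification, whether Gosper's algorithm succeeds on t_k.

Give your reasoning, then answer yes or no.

r(k) = (k + 2)/(k + 4) after simplifying.
So A=k + 2 and B=k + 4, with C=1.
f must satisfy (k + 2)·f(k+1) − (k + 3)·f(k) = 1.
From deg A=1, deg B=1, deg C=0: d=1.
Solving with deg f ≤ 1: f(k) = k/2.
R(k) = B(k−1)·f(k)/C(k) = k*(k + 3)/2; s_k = R·t_k = -k/(2*k + 4).
Δs = -1/(k**2 + 5*k + 6), as required.

Yes. s_k = -k/(2*k + 4).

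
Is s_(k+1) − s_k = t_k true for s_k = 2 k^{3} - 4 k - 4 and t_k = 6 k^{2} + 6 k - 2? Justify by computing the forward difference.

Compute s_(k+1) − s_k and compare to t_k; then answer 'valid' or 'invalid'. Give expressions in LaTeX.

s_(k+1) = -4*k + 2*(k + 1)**3 - 8
s_(k+1) − s_k = 6*k**2 + 6*k - 2
(s_(k+1) − s_k) − t_k = 0

Valid: the claim telescopes to t_k.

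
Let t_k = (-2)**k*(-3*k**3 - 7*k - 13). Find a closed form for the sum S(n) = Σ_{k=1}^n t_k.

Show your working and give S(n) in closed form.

S(n) = -2*(-2)**n*n**3 - 2*(-2)**n*n**2 - 4*(-2)**n*n - 10*(-2)**n + 10

t_(k+1)/t_k = 2*(-7*k - 3*(k + 1)**3 - 20)/(3*k**3 + 7*k + 13).
Take A(k)=-2, B(k)=1, C(k)=k**3 + 7*k/3 + 13/3.
Key eq: (-2)·f(k+1) = (1)·f(k) + (k**3 + 7*k/3 + 13/3).
d = 3 from the (0,0,3) case.
Solve for f: f(k) = -(k**3 - 2*k**2 + 3*k + 3)/3 (degree 3 ≤ 3).
Get s_k = R·t_k = (-2)**k*(k**3 - 2*k**2 + 3*k + 3) with R(k) = B(k−1)f(k)/C(k) = -(k**3 - 2*k**2 + 3*k + 3)/(3*k**3 + 7*k + 13).
Δs = (-2)**k*(-3*k**3 - 7*k - 13), as required.
Σ_(k=1)^n t_k = s_(n+1) − s_(1) = ((-2)**(n + 1)*(n**3 + n**2 + 2*n + 5)) − (-10), i.e. -2*(-2)**n*n**3 - 2*(-2)**n*n**2 - 4*(-2)**n*n - 10*(-2)**n + 10.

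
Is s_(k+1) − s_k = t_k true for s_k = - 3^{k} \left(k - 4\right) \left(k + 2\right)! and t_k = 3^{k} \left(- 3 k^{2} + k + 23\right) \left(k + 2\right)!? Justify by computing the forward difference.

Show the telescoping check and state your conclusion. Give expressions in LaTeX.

s_(k+1) = -3**(k + 1)*(k - 3)*factorial(k + 3)
s_(k+1) − s_k = 3**k*(-3*k**2 + k + 23)*factorial(k + 2)
(s_(k+1) − s_k) − t_k = 0

Valid — Δs_k = t_k.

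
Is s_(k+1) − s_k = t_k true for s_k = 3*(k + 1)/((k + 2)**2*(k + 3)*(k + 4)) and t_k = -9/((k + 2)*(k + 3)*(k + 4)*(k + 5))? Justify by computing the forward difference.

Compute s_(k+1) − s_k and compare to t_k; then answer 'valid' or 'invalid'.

Invalid: residual 3*(4*k + 11)/(k**6 + 19*k**5 + 147*k**4 + 593*k**3 + 1316*k**2 + 1524*k + 720) ≠ 0.

s_(k+1) = 3*(k + 2)/((k + 3)**2*(k + 4)*(k + 5))
s_(k+1) − s_k = 3*(-(k + 1)*(k + 3)*(k + 5) + (k + 2)**3)/((k + 2)**2*(k + 3)**2*(k + 4)*(k + 5))
(s_(k+1) − s_k) − t_k = 3*(4*k + 11)/(k**6 + 19*k**5 + 147*k**4 + 593*k**3 + 1316*k**2 + 1524*k + 720)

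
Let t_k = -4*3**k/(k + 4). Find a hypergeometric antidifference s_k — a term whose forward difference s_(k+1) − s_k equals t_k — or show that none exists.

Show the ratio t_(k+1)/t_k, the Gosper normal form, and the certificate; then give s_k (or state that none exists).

none — t_k is not Gosper-summable

r(k) = 3*(k + 4)/(k + 5) after simplifying.
Factor: A=3*k + 12; B=k + 5; C=1.
Set up (3*k + 12)·f(k+1) − (k + 4)·f(k) − (1) = 0.
From deg A=1, deg B=1, deg C=0: d=-1.
deg f ≤ -1 is impossible — no certificate.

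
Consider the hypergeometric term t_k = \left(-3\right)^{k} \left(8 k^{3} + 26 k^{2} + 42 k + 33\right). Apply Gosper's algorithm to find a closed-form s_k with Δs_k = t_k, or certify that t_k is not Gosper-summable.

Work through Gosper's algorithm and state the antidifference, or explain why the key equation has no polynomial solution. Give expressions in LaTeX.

r(k) = 3*(-8*k**3 - 50*k**2 - 118*k - 109)/(8*k**3 + 26*k**2 + 42*k + 33) after simplifying.
Gosper form: A/B · C(k+1)/C(k) with A=-3, B=1, C=k**3 + 13*k**2/4 + 21*k/4 + 33/8.
Solve (-3)·f(k+1) − (1)·f(k) = k**3 + 13*k**2/4 + 21*k/4 + 33/8.
Degrees (0,0,3) ⇒ d ≤ 3.
Solve for f: f(k) = -(k + 1)*(2*k**2 + 3)/8 (degree 3 ≤ 3).
Then R = B(k−1)f/C = -(k + 1)*(2*k**2 + 3)/(8*k**3 + 26*k**2 + 42*k + 33), so s_k = R(k)·t_k = (-3)**k*(-2*k**3 - 2*k**2 - 3*k - 3).
Check: Δs_k = (-3)**k*(8*k**3 + 26*k**2 + 42*k + 33). ✓

s_k = \left(-3\right)^{k} \left(- 2 k^{3} - 2 k^{2} - 3 k - 3\right)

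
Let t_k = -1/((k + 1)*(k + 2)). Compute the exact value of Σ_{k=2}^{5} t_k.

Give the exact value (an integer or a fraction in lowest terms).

Σ = -4/21

Ratio r(k) = (k + 1)/(k + 3).
A = k + 1, B = k + 3, C = 1.
Need (k + 1)·f(k+1) − (k + 2)·f(k) = 1.
deg f ≤ 1 (via 1,1,0).
Solving with deg f ≤ 1: f(k) = k.
Then R = B(k−1)f/C = k*(k + 2), so s_k = R(k)·t_k = -k/(k + 1).
s_(k+1) − s_k = -1/(k**2 + 3*k + 2) = t_k.
Telescoping: Σ = s_(6) − s_(2) = -6/7 − (-2/3) = -4/21.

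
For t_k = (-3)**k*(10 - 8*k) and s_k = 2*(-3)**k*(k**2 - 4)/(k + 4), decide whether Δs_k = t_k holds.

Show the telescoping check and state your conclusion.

Invalid: residual (-3)**k*(16*k**2 + 48*k - 88)/(k**2 + 9*k + 20) ≠ 0.

s_(k+1) = 2*(-3)**(k + 1)*((k + 1)**2 - 4)/(k + 5)
s_(k+1) − s_k = (-3)**k*(-8*k**3 - 46*k**2 - 22*k + 112)/(k**2 + 9*k + 20)
(s_(k+1) − s_k) − t_k = (-3)**k*(16*k**2 + 48*k - 88)/(k**2 + 9*k + 20)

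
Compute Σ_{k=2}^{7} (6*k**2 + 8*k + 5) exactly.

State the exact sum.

t_(k+1)/t_k = (6*k**2 + 20*k + 19)/(6*k**2 + 8*k + 5).
Factor: A=1; B=1; C=k**2 + 4*k/3 + 5/6.
f must satisfy (1)·f(k+1) − (1)·f(k) = k**2 + 4*k/3 + 5/6.
Bound: deg f ≤ 3.
Solve for f: f(k) = k*(2*k**2 + k + 2)/6 (degree 3 ≤ 3).
Get s_k = R·t_k = k*(2*k**2 + k + 2) with R(k) = B(k−1)f(k)/C(k) = k*(2*k**2 + k + 2)/(6*k**2 + 8*k + 5).
Check: Δs_k = 6*k**2 + 8*k + 5. ✓
Σ_(k=2)^(7) t_k = s_(8) − s_(2) = 1104 − (24) = 1080.

Σ = 1080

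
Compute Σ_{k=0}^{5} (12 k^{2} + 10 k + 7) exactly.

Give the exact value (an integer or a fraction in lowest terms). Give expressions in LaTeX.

Σ = 852

r(k) = (12*k**2 + 34*k + 29)/(12*k**2 + 10*k + 7) after simplifying.
So A=1 and B=1, with C=k**2 + 5*k/6 + 7/12.
Need (1)·f(k+1) − (1)·f(k) = k**2 + 5*k/6 + 7/12.
d = 3 from the (0,0,2) case.
Coefficient equations give f(k) = k*(4*k**2 - k + 4)/12.
Get s_k = R·t_k = k*(4*k**2 - k + 4) with R(k) = B(k−1)f(k)/C(k) = k*(4*k**2 - k + 4)/(12*k**2 + 10*k + 7).
s_(k+1) − s_k = 12*k**2 + 10*k + 7 = t_k.
Σ_(k=0)^(5) t_k = s_(6) − s_(0) = 852 − (0) = 852.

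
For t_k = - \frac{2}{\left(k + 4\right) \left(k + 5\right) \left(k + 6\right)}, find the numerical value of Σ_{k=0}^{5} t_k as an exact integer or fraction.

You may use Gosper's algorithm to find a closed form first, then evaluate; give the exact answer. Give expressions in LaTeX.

t_(k+1)/t_k = (k + 4)/(k + 7).
Take A(k)=k + 4, B(k)=k + 7, C(k)=1.
Key eq: (k + 4)·f(k+1) = (k + 6)·f(k) + (1).
Degrees (1,1,0) ⇒ d ≤ 2.
Match coefficients ⇒ f(k) = k*(k + 9)/40.
Then R = B(k−1)f/C = k*(k + 6)*(k + 9)/40, so s_k = R(k)·t_k = k*(-k - 9)/(20*(k + 4)*(k + 5)).
s_(k+1) − s_k = -2/(k**3 + 15*k**2 + 74*k + 120) = t_k.
Σ_(k=0)^(5) t_k = s_(6) − s_(0) = -9/220 − (0) = -9/220.

Σ = -9/220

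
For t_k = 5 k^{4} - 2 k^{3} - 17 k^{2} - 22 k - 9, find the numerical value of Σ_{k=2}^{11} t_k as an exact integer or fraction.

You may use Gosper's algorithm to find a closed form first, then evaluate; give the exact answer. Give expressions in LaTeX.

Compute t_(k+1)/t_k: get (5*k**4 + 18*k**3 + 7*k**2 - 42*k - 45)/(5*k**4 - 2*k**3 - 17*k**2 - 22*k - 9).
Take A(k)=1, B(k)=1, C(k)=k**4 - 2*k**3/5 - 17*k**2/5 - 22*k/5 - 9/5.
f must satisfy (1)·f(k+1) − (1)·f(k) = k**4 - 2*k**3/5 - 17*k**2/5 - 22*k/5 - 9/5.
From deg A=0, deg B=0, deg C=4: d=5.
Match coefficients ⇒ f(k) = k*(k**4 - 3*k**3 - 3*k**2 - 3*k - 1)/5.
Get s_k = R·t_k = k*(k**4 - 3*k**3 - 3*k**2 - 3*k - 1) with R(k) = B(k−1)f(k)/C(k) = k*(k**4 - 3*k**3 - 3*k**2 - 3*k - 1)/(5*k**4 - 2*k**3 - 17*k**2 - 22*k - 9).
Verify: 5*k**4 - 2*k**3 - 17*k**2 - 22*k - 9 matches t_k.
Evaluate s at k=12 and k=2: 180996 and -54; difference 181050.

Σ = 181050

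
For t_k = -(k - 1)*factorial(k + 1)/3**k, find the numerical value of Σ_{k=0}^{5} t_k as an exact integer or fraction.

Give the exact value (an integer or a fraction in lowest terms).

t_(k+1)/t_k = k*(k + 2)/(3*(k - 1)).
Gosper form: A/B · C(k+1)/C(k) with A=k/3 + 2/3, B=1, C=k - 1.
Key eq: (k/3 + 2/3)·f(k+1) = (1)·f(k) + (k - 1).
From deg A=1, deg B=0, deg C=1: d=0.
Solve for f: f(k) = 3 (degree 0 ≤ 0).
Certificate R = B(k−1)f/C = 3/(k - 1) gives s_k = -3**(1 - k)*factorial(k + 1).
s_(k+1) − s_k = -(k - 1)*factorial(k + 1)/3**k = t_k.
Telescoping: Σ = s_(6) − s_(0) = -560/27 − (-3) = -479/27.

Σ = -479/27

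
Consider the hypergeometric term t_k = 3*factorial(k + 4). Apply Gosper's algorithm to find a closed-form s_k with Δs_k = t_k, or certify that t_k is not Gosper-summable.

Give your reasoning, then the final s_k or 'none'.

r(k) = k + 5 after simplifying.
A = k + 5, B = 1, C = 1.
Set up (k + 5)·f(k+1) − (1)·f(k) − (1) = 0.
From deg A=1, deg B=0, deg C=0: d=-1.
Bound -1 < 0, so the key equation has no polynomial solution.

none (Gosper's algorithm certifies no s_k)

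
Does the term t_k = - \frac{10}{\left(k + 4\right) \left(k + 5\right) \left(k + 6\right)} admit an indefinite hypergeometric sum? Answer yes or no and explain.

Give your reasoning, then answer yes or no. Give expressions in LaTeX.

Yes. s_k = \frac{k \left(- k - 9\right)}{4 \left(k + 4\right) \left(k + 5\right)}.

The ratio is (k + 4)/(k + 7).
Gosper form: A/B · C(k+1)/C(k) with A=k + 4, B=k + 7, C=1.
f must satisfy (k + 4)·f(k+1) − (k + 6)·f(k) = 1.
deg f ≤ 2 (via 1,1,0).
A polynomial solution: f(k) = k*(k + 9)/40.
Get s_k = R·t_k = k*(-k - 9)/(4*(k + 4)*(k + 5)) with R(k) = B(k−1)f(k)/C(k) = k*(k + 6)*(k + 9)/40.
Check: Δs_k = -10/(k**3 + 15*k**2 + 74*k + 120). ✓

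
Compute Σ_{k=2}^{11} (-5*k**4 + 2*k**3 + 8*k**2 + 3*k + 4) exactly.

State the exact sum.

Step 1: r(k) = (5*k**4 + 18*k**3 + 16*k**2 - 5*k - 12)/(5*k**4 - 2*k**3 - 8*k**2 - 3*k - 4).
Normal form (A,B,C) = (1, 1, k**4 - 2*k**3/5 - 8*k**2/5 - 3*k/5 - 4/5).
Key eq: (1)·f(k+1) = (1)·f(k) + (k**4 - 2*k**3/5 - 8*k**2/5 - 3*k/5 - 4/5).
d = 5 from the (0,0,4) case.
Coefficient equations give f(k) = k*(k**4 - 3*k**3 + 2*k - 4)/5.
So s_k = (B(k−1)f/C)·t_k = (k*(k**4 - 3*k**3 + 2*k - 4)/(5*k**4 - 2*k**3 - 8*k**2 - 3*k - 4))·t_k = k*(-k**4 + 3*k**3 - 2*k + 4).
Check: Δs_k = -5*k**4 + 2*k**3 + 8*k**2 + 3*k + 4. ✓
Σ_(k=2)^(11) t_k = s_(12) − s_(2) = -186864 − (16) = -186880.

Σ = -186880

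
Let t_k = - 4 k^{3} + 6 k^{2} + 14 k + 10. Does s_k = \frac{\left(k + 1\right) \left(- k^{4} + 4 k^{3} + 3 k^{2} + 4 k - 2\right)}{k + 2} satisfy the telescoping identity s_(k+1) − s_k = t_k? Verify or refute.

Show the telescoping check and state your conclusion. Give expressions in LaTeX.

s_(k+1) = (-k**5 - 2*k**4 + 9*k**3 + 36*k**2 + 44*k + 16)/(k + 3)
s_(k+1) − s_k = (-4*k**5 - 11*k**4 + 26*k**3 + 93*k**2 + 100*k + 38)/(k**2 + 5*k + 6)
(s_(k+1) − s_k) − t_k = (3*k**4 + 6*k**3 - 23*k**2 - 34*k - 22)/(k**2 + 5*k + 6)

Invalid: residual \frac{3 k^{4} + 6 k^{3} - 23 k^{2} - 34 k - 22}{k^{2} + 5 k + 6} ≠ 0.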